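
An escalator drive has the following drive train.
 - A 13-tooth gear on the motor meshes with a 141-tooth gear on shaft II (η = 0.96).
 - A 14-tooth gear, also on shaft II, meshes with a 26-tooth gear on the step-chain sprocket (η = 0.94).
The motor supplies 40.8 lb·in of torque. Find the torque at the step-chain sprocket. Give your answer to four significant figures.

Gear mesh: ratio = 141/13 = 10.846; torque at shaft II = 40.8 × 10.846 × 0.96 = 424.82 lb·in.
Gear mesh: ratio = 26/14 = 1.8571; torque at the step-chain sprocket = 424.82 × 1.8571 × 0.94 = 741.62 lb·in.

741.6 lb·in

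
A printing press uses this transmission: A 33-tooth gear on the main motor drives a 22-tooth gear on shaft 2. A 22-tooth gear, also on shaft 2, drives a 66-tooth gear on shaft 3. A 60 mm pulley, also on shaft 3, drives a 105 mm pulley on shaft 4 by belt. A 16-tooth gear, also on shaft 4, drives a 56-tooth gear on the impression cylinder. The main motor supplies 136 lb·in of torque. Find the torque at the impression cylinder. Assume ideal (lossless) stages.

After the gear mesh (22/33): 136 × 0.66667 = 90.667 lb·in
After the gear mesh (66/22): 90.667 × 3 = 272 lb·in
After the belt (105/60): 272 × 1.75 = 476 lb·in
After the gear mesh (56/16): 476 × 3.5 = 1666 lb·in

1666 lb·in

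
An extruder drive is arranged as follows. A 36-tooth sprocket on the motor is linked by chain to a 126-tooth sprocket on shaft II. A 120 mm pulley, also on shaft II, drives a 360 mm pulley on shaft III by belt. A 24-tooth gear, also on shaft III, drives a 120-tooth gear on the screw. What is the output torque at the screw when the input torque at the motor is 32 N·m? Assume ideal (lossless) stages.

After the chain (126/36): 32 × 3.5 = 112 N·m
After the belt (360/120): 112 × 3 = 336 N·m
After the gear mesh (120/24): 336 × 5 = 1680 N·m

1680 N·m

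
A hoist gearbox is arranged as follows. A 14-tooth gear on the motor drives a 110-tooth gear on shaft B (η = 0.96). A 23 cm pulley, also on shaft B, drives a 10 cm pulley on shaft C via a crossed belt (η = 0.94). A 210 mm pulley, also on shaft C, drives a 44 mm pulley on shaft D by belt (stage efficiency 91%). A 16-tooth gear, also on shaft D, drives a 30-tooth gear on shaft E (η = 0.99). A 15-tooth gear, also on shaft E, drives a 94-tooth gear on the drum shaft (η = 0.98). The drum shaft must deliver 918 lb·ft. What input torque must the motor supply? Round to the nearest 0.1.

137.0 lb·ft

Overall ratio R = 7.8571 × 0.43478 × 0.20952 × 1.875 × 6.2667 = 8.4102; overall efficiency η = 0.96 × 0.94 × 0.91 × 0.99 × 0.98 = 0.7967.
Input torque = output torque / (R × η) = 918 / (8.4102 × 0.7967) = 137 lb·ft.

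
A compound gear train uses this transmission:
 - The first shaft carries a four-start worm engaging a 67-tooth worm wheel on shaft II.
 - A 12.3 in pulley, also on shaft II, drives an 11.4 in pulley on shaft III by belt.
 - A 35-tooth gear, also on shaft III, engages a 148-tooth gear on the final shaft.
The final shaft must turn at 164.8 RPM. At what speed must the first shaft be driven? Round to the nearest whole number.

10818 RPM

Overall ratio R = 16.75 × 0.92683 × 4.2286 = 65.646.
Required input speed = output speed × R = 164.8 × 65.646 = 10818 RPM.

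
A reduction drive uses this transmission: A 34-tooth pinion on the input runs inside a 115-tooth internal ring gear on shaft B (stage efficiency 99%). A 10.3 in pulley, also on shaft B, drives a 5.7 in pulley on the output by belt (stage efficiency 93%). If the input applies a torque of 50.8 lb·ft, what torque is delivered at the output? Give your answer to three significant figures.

87.5 lb·ft

Internal gear: ratio = 115/34 = 3.3824; torque at shaft B = 50.8 × 3.3824 × 0.99 = 170.11 lb·ft.
Belt: ratio = 5.7/10.3 = 0.5534; torque at the output = 170.11 × 0.5534 × 0.93 = 87.546 lb·ft.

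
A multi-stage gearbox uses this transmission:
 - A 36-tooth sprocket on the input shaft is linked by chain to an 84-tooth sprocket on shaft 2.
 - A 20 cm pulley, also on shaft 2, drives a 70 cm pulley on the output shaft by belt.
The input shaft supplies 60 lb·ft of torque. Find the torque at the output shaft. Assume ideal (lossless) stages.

490 lb·ft

After the chain (84/36): 60 × 2.3333 = 140 lb·ft
After the belt (70/20): 140 × 3.5 = 490 lb·ft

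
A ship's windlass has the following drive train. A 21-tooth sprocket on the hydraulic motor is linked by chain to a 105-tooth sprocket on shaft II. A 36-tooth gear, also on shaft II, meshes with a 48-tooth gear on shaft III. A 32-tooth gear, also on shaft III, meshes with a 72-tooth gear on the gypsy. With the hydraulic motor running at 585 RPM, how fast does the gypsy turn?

Chain: ratio = 105/21 = 5, so shaft II turns at 585 / 5 = 117 RPM.
Gear mesh: ratio = 48/36 = 1.3333, so shaft III turns at 117 / 1.3333 = 87.75 RPM.
Gear mesh: ratio = 72/32 = 2.25, so the gypsy turns at 87.75 / 2.25 = 39 RPM.

39 RPM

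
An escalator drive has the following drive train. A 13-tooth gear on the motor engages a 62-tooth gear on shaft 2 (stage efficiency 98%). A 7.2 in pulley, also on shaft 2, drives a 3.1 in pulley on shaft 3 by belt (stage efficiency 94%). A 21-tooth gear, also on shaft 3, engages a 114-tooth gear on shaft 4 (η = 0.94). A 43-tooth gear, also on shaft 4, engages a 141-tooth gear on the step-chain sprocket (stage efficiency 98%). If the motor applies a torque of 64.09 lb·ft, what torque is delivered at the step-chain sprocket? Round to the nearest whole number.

1988 lb·ft

gear mesh 62/13 = 4.7692 → τ = 64.09·4.7692·0.98 = 299.55 lb·ft
belt 3.1/7.2 = 0.43056 → τ = 299.55·0.43056·0.94 = 121.23 lb·ft
gear mesh 114/21 = 5.4286 → τ = 121.23·5.4286·0.94 = 618.64 lb·ft
gear mesh 141/43 = 3.2791 → τ = 618.64·3.2791·0.98 = 1988 lb·ft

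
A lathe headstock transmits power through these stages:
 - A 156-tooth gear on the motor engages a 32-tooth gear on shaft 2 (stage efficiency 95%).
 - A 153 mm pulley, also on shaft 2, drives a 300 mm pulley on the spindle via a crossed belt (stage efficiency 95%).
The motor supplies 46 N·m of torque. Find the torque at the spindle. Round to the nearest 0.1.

16.7 N·m

After the gear mesh (32/156): 46 × 0.20513 × 0.95 = 8.9641 N·m
After the belt (300/153): 8.9641 × 1.9608 × 0.95 = 16.698 N·m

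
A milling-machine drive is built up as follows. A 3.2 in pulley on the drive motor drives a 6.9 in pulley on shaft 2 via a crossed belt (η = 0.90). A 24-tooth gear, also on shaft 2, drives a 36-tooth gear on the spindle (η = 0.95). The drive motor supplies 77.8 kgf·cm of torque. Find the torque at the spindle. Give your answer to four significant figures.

Belt: ratio = 6.9/3.2 = 2.1562; torque at shaft 2 = 77.8 × 2.1562 × 0.90 = 150.98 kgf·cm.
Gear mesh: ratio = 36/24 = 1.5; torque at the spindle = 150.98 × 1.5 × 0.95 = 215.15 kgf·cm.

215.1 kgf·cm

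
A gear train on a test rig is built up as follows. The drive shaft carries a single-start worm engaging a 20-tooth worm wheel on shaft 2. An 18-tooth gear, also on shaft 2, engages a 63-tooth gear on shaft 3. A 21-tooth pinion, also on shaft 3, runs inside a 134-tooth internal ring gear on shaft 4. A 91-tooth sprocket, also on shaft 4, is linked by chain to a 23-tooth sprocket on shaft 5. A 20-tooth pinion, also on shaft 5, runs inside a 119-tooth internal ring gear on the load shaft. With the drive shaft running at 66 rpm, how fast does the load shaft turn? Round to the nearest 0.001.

Worm: ratio = 20/1 = 20, so shaft 2 turns at 66 / 20 = 3.3 rpm.
Gear mesh: ratio = 63/18 = 3.5, so shaft 3 turns at 3.3 / 3.5 = 0.94286 rpm.
Internal gear: ratio = 134/21 = 6.381, so shaft 4 turns at 0.94286 / 6.381 = 0.14776 rpm.
Chain: ratio = 23/91 = 0.25275, so shaft 5 turns at 0.14776 / 0.25275 = 0.58462 rpm.
Internal gear: ratio = 119/20 = 5.95, so the load shaft turns at 0.58462 / 5.95 = 0.098256 rpm.

0.098 rpm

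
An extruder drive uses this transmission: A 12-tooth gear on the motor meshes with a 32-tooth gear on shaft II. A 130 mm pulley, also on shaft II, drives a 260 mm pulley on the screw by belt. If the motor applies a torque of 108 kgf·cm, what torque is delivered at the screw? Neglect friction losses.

gear mesh 32/12 = 2.6667 → τ = 108·2.6667 = 288 kgf·cm
belt 260/130 = 2 → τ = 288·2 = 576 kgf·cm

576 kgf·cm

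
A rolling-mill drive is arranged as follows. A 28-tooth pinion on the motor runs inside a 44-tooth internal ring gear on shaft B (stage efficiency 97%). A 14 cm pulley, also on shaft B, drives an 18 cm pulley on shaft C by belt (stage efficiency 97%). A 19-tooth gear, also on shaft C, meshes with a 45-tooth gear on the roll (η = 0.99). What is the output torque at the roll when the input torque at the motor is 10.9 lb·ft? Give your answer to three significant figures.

After the internal gear (44/28): 10.9 × 1.5714 × 0.97 = 16.615 lb·ft
After the belt (18/14): 16.615 × 1.2857 × 0.97 = 20.721 lb·ft
After the gear mesh (45/19): 20.721 × 2.3684 × 0.99 = 48.585 lb·ft

48.6 lb·ft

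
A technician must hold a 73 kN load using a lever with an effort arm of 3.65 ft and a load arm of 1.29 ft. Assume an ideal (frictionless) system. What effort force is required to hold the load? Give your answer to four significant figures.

Lever MA = effort arm / load arm = 3.65/1.29 = 2.8295.
Effort = load / MA = 73 / 2.8295 = 25.8 kN.

25.80 kN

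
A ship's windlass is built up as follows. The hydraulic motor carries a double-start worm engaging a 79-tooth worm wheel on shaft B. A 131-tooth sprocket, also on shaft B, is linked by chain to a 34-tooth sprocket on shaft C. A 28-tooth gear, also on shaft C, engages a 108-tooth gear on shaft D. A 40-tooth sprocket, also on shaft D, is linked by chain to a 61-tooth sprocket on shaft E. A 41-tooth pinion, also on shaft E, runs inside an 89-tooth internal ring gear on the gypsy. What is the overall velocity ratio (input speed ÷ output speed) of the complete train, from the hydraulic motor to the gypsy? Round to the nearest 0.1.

130.9

Each stage contributes driven/driver: worm 79/2 = 39.5, chain 34/131 = 0.25954, gear mesh 108/28 = 3.8571, chain 61/40 = 1.525, internal gear 89/41 = 2.1707.
Overall: 39.5 × 0.25954 × 3.8571 × 1.525 × 2.1707 = 130.9.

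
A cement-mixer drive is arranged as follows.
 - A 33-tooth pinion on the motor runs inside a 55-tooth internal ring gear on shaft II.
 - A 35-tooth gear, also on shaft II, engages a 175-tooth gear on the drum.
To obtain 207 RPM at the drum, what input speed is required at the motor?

1725 RPM

Overall ratio R = 1.6667 × 5 = 8.3333.
Required input speed = output speed × R = 207 × 8.3333 = 1725 RPM.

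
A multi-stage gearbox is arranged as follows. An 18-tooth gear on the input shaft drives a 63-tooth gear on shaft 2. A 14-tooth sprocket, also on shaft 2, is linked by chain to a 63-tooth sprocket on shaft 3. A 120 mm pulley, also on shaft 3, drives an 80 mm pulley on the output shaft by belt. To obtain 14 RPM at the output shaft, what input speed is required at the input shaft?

Overall ratio R = 3.5 × 4.5 × 0.66667 = 10.5.
Required input speed = output speed × R = 14 × 10.5 = 147 RPM.

147 RPM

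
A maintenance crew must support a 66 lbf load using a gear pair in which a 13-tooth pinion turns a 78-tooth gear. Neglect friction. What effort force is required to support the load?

Gear pair MA = 78/13 = 6.
Effort = load / MA = 66 / 6 = 11 lbf.

11 lbf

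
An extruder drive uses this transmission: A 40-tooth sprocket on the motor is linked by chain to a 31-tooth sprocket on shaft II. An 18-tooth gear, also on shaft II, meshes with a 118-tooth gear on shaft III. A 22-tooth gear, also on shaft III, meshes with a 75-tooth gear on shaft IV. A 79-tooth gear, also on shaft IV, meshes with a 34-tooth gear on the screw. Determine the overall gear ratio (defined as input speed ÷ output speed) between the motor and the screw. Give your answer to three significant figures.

7.45

Each stage contributes driven/driver: chain 31/40 = 0.775, gear mesh 118/18 = 6.5556, gear mesh 75/22 = 3.4091, gear mesh 34/79 = 0.43038.
Overall: 0.775 × 6.5556 × 3.4091 × 0.43038 = 7.4542.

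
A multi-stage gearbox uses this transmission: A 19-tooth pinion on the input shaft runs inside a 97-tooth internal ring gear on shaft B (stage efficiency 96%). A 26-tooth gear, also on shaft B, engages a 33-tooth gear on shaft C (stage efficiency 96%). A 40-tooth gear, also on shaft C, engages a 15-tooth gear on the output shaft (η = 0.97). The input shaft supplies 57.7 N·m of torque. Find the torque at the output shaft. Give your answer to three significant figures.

internal gear 97/19 = 5.1053 → τ = 57.7·5.1053·0.96 = 282.79 N·m
gear mesh 33/26 = 1.2692 → τ = 282.79·1.2692·0.96 = 344.57 N·m
gear mesh 15/40 = 0.375 → τ = 344.57·0.375·0.97 = 125.34 N·m

125 N·m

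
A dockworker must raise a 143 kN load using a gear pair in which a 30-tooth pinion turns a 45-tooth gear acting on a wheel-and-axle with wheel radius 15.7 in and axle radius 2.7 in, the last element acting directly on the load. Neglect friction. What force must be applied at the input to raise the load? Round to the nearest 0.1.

16.4 kN

Gear pair MA = 45/30 = 1.5.
Wheel-and-axle MA = R/r = 15.7/2.7 = 5.8148.
Combined ideal MA = 1.5 × 5.8148 = 8.7222.
Effort = load / MA = 143 / 8.7222 = 16.395 kN.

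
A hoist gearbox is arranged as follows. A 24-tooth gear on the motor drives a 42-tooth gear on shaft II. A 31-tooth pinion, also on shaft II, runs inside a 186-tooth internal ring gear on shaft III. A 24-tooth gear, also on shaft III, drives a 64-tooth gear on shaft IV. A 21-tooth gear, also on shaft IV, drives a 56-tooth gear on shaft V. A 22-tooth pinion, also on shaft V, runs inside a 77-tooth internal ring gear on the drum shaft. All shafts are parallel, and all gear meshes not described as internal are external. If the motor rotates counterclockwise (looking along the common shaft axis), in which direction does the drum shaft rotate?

clockwise

the motor → shaft II: external mesh, 1 reversal → CW.
shaft II → shaft III: internal mesh, same direction → CW.
shaft III → shaft IV: external mesh, 1 reversal → CCW.
shaft IV → shaft V: external mesh, 1 reversal → CW.
shaft V → the drum shaft: internal mesh, same direction → CW.
3 reversals in total — an odd number — so the drum shaft turns opposite to the motor.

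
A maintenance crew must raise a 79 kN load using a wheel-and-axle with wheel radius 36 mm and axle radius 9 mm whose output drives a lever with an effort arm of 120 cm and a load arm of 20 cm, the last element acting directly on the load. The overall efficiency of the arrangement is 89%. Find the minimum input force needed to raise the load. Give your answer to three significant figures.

3.70 kN

Wheel-and-axle MA = R/r = 36/9 = 4.
Lever MA = effort arm / load arm = 120/20 = 6.
Combined ideal MA = 4 × 6 = 24.
Actual MA = 24 × 0.89 = 21.36.
Effort = load / actual MA = 79 / 21.36 = 3.6985 kN.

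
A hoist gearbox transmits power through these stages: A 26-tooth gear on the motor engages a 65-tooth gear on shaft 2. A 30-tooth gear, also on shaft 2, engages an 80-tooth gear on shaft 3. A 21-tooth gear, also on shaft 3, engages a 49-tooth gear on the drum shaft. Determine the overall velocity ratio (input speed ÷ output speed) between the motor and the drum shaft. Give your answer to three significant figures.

15.6

Each stage contributes driven/driver: gear mesh 65/26 = 2.5, gear mesh 80/30 = 2.6667, gear mesh 49/21 = 2.3333.
Overall: 2.5 × 2.6667 × 2.3333 = 15.556.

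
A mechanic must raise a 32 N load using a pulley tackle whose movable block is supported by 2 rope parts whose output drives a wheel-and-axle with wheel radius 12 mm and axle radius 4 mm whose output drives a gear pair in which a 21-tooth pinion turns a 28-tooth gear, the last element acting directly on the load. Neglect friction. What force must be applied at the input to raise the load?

4 N

Block-and-tackle MA = number of supporting rope parts = 2.
Wheel-and-axle MA = R/r = 12/4 = 3.
Gear pair MA = 28/21 = 1.3333.
Combined ideal MA = 2 × 3 × 1.3333 = 8.
Effort = load / MA = 32 / 8 = 4 N.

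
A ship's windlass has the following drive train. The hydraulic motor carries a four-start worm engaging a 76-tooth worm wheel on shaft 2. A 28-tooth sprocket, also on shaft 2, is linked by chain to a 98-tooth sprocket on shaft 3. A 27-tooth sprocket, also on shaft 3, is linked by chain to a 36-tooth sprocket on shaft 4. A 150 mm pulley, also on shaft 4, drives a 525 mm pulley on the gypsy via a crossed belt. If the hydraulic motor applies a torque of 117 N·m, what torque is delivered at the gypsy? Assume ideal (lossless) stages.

Worm: ratio = 76/4 = 19; torque at shaft 2 = 117 × 19 = 2223 N·m.
Chain: ratio = 98/28 = 3.5; torque at shaft 3 = 2223 × 3.5 = 7780.5 N·m.
Chain: ratio = 36/27 = 1.3333; torque at shaft 4 = 7780.5 × 1.3333 = 10374 N·m.
Belt: ratio = 525/150 = 3.5; torque at the gypsy = 10374 × 3.5 = 36309 N·m.

36309 N·m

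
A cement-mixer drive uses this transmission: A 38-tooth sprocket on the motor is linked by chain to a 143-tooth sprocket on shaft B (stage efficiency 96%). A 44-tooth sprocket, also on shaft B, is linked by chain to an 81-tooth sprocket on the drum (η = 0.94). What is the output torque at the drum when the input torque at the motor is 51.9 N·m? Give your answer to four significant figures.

After the chain (143/38): 51.9 × 3.7632 × 0.96 = 187.5 N·m
After the chain (81/44): 187.5 × 1.8409 × 0.94 = 324.45 N·m

324.5 N·m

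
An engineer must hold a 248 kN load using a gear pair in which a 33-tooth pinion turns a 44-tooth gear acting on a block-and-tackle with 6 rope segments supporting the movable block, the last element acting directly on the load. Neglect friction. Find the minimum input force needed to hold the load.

Gear pair MA = 44/33 = 1.3333.
Block-and-tackle MA = number of supporting rope parts = 6.
Combined ideal MA = 1.3333 × 6 = 8.
Effort = load / MA = 248 / 8 = 31 kN.

31 kN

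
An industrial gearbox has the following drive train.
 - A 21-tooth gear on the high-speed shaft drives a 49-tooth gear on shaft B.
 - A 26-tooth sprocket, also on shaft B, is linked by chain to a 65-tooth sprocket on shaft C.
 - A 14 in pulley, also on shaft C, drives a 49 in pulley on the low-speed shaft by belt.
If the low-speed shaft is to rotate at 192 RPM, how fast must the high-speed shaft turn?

3920 RPM

Overall ratio R = 2.3333 × 2.5 × 3.5 = 20.417.
Required input speed = output speed × R = 192 × 20.417 = 3920 RPM.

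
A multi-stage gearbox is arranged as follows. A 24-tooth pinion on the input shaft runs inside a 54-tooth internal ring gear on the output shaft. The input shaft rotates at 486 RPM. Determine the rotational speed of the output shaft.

internal gear 54/24 = 2.25 → 486/2.25 = 216 RPM

216 RPM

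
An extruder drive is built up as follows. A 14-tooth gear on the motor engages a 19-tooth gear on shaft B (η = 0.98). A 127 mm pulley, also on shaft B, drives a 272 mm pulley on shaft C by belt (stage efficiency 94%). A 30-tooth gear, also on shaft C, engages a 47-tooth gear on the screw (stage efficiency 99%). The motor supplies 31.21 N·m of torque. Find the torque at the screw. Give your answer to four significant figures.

129.6 N·m

After the gear mesh (19/14): 31.21 × 1.3571 × 0.98 = 41.509 N·m
After the belt (272/127): 41.509 × 2.1417 × 0.94 = 83.568 N·m
After the gear mesh (47/30): 83.568 × 1.5667 × 0.99 = 129.61 N·m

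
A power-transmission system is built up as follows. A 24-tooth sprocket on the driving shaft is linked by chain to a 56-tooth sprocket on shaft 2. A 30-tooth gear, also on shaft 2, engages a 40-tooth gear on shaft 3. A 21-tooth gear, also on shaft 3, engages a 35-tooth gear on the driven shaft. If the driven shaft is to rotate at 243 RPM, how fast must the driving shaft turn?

1260 RPM

Overall ratio R = 2.3333 × 1.3333 × 1.6667 = 5.1852.
Required input speed = output speed × R = 243 × 5.1852 = 1260 RPM.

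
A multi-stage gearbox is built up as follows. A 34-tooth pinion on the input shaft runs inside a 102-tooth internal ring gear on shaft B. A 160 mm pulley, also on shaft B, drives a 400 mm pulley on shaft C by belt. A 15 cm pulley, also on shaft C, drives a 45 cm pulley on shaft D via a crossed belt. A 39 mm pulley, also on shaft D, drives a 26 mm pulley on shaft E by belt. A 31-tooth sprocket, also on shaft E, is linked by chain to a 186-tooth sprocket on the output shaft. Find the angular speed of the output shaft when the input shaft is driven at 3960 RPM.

Internal gear: ratio = 102/34 = 3, so shaft B turns at 3960 / 3 = 1320 RPM.
Belt: ratio = 400/160 = 2.5, so shaft C turns at 1320 / 2.5 = 528 RPM.
Belt: ratio = 45/15 = 3, so shaft D turns at 528 / 3 = 176 RPM.
Belt: ratio = 26/39 = 0.66667, so shaft E turns at 176 / 0.66667 = 264 RPM.
Chain: ratio = 186/31 = 6, so the output shaft turns at 264 / 6 = 44 RPM.

44 RPM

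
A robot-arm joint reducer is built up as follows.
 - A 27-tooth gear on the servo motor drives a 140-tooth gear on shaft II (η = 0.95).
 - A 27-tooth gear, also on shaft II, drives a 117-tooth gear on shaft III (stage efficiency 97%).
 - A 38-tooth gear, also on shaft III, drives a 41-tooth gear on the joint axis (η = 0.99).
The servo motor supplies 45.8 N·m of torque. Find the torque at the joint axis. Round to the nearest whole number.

gear mesh 140/27 = 5.1852 → τ = 45.8·5.1852·0.95 = 225.61 N·m
gear mesh 117/27 = 4.3333 → τ = 225.61·4.3333·0.97 = 948.3 N·m
gear mesh 41/38 = 1.0789 → τ = 948.3·1.0789·0.99 = 1012.9 N·m

1013 N·m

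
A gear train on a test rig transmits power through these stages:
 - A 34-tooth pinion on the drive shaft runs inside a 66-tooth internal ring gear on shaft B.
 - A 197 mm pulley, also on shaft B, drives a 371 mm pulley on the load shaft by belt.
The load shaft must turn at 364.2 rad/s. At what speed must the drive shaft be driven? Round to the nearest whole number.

Overall ratio R = 1.9412 × 1.8832 = 3.6557.
Required input speed = output speed × R = 364.2 × 3.6557 = 1331.4 rad/s.

1331 rad/s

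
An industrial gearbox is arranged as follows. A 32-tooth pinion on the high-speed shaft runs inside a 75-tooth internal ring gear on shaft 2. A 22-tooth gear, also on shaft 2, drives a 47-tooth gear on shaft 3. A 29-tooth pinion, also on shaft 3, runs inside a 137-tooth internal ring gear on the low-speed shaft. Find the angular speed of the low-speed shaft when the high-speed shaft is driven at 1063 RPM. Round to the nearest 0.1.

44.9 RPM

Internal gear: ratio = 75/32 = 2.3438, so shaft 2 turns at 1063 / 2.3438 = 453.55 RPM.
Gear mesh: ratio = 47/22 = 2.1364, so shaft 3 turns at 453.55 / 2.1364 = 212.3 RPM.
Internal gear: ratio = 137/29 = 4.7241, so the low-speed shaft turns at 212.3 / 4.7241 = 44.939 RPM.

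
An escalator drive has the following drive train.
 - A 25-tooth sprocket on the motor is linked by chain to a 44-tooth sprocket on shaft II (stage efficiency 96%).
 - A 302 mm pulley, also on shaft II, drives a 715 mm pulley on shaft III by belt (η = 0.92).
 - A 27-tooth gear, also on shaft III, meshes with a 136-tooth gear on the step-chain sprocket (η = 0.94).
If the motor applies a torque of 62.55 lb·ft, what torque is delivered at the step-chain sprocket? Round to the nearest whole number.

1090 lb·ft

Chain: ratio = 44/25 = 1.76; torque at shaft II = 62.55 × 1.76 × 0.96 = 105.68 lb·ft.
Belt: ratio = 715/302 = 2.3675; torque at shaft III = 105.68 × 2.3675 × 0.92 = 230.2 lb·ft.
Gear mesh: ratio = 136/27 = 5.037; torque at the step-chain sprocket = 230.2 × 5.037 × 0.94 = 1089.9 lb·ft.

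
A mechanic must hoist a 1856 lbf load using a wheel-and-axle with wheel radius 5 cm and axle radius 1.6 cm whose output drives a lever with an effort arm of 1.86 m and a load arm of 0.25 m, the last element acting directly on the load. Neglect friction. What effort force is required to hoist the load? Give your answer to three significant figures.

Wheel-and-axle MA = R/r = 5/1.6 = 3.125.
Lever MA = effort arm / load arm = 1.86/0.25 = 7.44.
Combined ideal MA = 3.125 × 7.44 = 23.25.
Effort = load / MA = 1856 / 23.25 = 79.828 lbf.

79.8 lbf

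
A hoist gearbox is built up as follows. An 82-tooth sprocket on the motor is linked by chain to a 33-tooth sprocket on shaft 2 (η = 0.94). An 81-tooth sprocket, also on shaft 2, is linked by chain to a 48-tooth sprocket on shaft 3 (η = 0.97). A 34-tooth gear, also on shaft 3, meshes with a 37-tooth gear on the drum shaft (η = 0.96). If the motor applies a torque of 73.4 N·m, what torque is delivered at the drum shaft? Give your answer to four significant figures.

After the chain (33/82): 73.4 × 0.40244 × 0.94 = 27.767 N·m
After the chain (48/81): 27.767 × 0.59259 × 0.97 = 15.961 N·m
After the gear mesh (37/34): 15.961 × 1.0882 × 0.96 = 16.674 N·m

16.67 N·m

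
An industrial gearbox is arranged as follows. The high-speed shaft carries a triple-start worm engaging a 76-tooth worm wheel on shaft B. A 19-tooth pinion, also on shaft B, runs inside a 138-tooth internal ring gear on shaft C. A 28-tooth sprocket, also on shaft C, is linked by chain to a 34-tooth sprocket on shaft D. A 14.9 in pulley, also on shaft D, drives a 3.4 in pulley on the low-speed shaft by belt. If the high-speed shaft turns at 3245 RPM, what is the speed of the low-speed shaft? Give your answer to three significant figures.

63.6 RPM

the high-speed shaft → shaft B (worm, 76/3): 3245 ÷ 25.333 = 128.09 RPM
shaft B → shaft C (internal gear, 138/19): 128.09 ÷ 7.2632 = 17.636 RPM
shaft C → shaft D (chain, 34/28): 17.636 ÷ 1.2143 = 14.524 RPM
shaft D → the low-speed shaft (belt, 3.4/14.9): 14.524 ÷ 0.22819 = 63.648 RPM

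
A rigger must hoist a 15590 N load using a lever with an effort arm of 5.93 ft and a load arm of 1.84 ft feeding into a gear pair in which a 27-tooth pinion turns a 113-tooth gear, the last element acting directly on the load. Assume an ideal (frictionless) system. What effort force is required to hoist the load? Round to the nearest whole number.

1156 N

Lever MA = effort arm / load arm = 5.93/1.84 = 3.2228.
Gear pair MA = 113/27 = 4.1852.
Combined ideal MA = 3.2228 × 4.1852 = 13.488.
Effort = load / MA = 15590 / 13.488 = 1155.8 N.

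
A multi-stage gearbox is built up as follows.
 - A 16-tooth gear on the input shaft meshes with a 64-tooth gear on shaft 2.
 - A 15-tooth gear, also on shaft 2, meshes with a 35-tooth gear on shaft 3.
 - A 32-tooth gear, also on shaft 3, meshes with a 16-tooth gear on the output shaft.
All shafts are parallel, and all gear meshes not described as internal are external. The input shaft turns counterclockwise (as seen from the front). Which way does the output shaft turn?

clockwise

the input shaft → shaft 2: external mesh, 1 reversal → CW.
shaft 2 → shaft 3: external mesh, 1 reversal → CCW.
shaft 3 → the output shaft: external mesh, 1 reversal → CW.
3 reversals in total — an odd number — so the output shaft turns opposite to the input shaft.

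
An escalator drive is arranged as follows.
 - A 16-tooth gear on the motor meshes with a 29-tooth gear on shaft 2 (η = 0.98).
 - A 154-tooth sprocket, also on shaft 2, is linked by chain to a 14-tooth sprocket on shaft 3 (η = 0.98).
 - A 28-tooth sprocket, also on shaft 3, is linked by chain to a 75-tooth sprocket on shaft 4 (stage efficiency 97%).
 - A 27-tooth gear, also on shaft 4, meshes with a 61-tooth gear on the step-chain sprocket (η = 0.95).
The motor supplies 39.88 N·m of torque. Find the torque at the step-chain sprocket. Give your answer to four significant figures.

35.19 N·m

Gear mesh: ratio = 29/16 = 1.8125; torque at shaft 2 = 39.88 × 1.8125 × 0.98 = 70.837 N·m.
Chain: ratio = 14/154 = 0.090909; torque at shaft 3 = 70.837 × 0.090909 × 0.98 = 6.3109 N·m.
Chain: ratio = 75/28 = 2.6786; torque at shaft 4 = 6.3109 × 2.6786 × 0.97 = 16.397 N·m.
Gear mesh: ratio = 61/27 = 2.2593; torque at the step-chain sprocket = 16.397 × 2.2593 × 0.95 = 35.193 N·m.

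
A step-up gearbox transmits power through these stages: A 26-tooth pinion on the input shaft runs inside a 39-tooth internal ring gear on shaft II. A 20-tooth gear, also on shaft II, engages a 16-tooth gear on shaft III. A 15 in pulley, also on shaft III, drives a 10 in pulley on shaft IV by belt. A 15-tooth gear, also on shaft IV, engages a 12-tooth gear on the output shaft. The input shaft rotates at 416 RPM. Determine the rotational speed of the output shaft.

650 RPM

Internal gear: ratio = 39/26 = 1.5, so shaft II turns at 416 / 1.5 = 277.33 RPM.
Gear mesh: ratio = 16/20 = 0.8, so shaft III turns at 277.33 / 0.8 = 346.67 RPM.
Belt: ratio = 10/15 = 0.66667, so shaft IV turns at 346.67 / 0.66667 = 520 RPM.
Gear mesh: ratio = 12/15 = 0.8, so the output shaft turns at 520 / 0.8 = 650 RPM.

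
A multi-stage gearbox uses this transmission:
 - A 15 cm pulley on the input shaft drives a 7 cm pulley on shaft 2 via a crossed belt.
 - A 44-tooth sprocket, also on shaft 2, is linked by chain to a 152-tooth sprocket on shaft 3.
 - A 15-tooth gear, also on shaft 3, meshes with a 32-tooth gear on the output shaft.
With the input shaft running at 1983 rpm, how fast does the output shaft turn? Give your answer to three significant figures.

Belt: ratio = 7/15 = 0.46667, so shaft 2 turns at 1983 / 0.46667 = 4249.3 rpm.
Chain: ratio = 152/44 = 3.4545, so shaft 3 turns at 4249.3 / 3.4545 = 1230.1 rpm.
Gear mesh: ratio = 32/15 = 2.1333, so the output shaft turns at 1230.1 / 2.1333 = 576.59 rpm.

577 rpm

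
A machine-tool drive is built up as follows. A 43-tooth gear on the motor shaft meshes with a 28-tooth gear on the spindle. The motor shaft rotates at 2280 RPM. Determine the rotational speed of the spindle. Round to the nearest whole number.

Gear mesh: ratio = 28/43 = 0.65116, so the spindle turns at 2280 / 0.65116 = 3501.4 RPM.

3501 RPM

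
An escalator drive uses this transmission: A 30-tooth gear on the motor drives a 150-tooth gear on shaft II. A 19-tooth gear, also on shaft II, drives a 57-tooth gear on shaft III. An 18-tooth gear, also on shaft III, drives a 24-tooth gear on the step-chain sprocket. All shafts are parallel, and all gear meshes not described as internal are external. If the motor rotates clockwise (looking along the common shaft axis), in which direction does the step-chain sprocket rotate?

counterclockwise

the motor → shaft II: external mesh, 1 reversal → CCW.
shaft II → shaft III: external mesh, 1 reversal → CW.
shaft III → the step-chain sprocket: external mesh, 1 reversal → CCW.
3 reversals in total — an odd number — so the step-chain sprocket turns opposite to the motor.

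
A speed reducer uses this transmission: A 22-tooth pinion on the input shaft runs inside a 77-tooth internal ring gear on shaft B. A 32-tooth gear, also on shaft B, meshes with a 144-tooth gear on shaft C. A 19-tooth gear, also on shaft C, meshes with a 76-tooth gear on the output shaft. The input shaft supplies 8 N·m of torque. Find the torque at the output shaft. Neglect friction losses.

internal gear 77/22 = 3.5 → τ = 8·3.5 = 28 N·m
gear mesh 144/32 = 4.5 → τ = 28·4.5 = 126 N·m
gear mesh 76/19 = 4 → τ = 126·4 = 504 N·m

504 N·m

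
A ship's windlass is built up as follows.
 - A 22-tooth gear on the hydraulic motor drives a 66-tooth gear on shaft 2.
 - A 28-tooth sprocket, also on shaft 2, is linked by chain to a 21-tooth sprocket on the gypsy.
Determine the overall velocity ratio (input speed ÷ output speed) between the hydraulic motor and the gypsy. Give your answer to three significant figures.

Each stage contributes driven/driver: gear mesh 66/22 = 3, chain 21/28 = 0.75.
Overall: 3 × 0.75 = 2.25.

2.25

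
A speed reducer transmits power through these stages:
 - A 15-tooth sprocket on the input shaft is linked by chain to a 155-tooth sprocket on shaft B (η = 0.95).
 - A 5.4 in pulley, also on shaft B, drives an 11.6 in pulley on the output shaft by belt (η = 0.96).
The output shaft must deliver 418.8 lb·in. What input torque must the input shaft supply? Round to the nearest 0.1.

Overall ratio R = 10.333 × 2.1481 = 22.198; overall efficiency η = 0.95 × 0.96 = 0.9120.
Input torque = output torque / (R × η) = 418.8 / (22.198 × 0.9120) = 20.687 lb·in.

20.7 lb·in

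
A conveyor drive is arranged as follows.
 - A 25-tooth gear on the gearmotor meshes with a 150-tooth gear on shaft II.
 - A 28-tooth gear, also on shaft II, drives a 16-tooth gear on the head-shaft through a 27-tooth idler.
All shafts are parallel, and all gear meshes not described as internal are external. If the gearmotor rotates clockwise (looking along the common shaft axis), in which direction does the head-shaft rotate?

the gearmotor → shaft II: external mesh, 1 reversal → CCW.
shaft II → the head-shaft: driver → idler → driven is 2 external meshes, 2 reversals → CCW.
3 reversals in total — an odd number — so the head-shaft turns opposite to the gearmotor.

anticlockwise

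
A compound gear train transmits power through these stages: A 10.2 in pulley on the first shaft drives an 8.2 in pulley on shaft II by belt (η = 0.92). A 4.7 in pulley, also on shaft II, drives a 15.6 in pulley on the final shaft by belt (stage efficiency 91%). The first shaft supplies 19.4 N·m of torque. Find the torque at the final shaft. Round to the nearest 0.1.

43.3 N·m

After the belt (8.2/10.2): 19.4 × 0.80392 × 0.92 = 14.348 N·m
After the belt (15.6/4.7): 14.348 × 3.3191 × 0.91 = 43.338 N·m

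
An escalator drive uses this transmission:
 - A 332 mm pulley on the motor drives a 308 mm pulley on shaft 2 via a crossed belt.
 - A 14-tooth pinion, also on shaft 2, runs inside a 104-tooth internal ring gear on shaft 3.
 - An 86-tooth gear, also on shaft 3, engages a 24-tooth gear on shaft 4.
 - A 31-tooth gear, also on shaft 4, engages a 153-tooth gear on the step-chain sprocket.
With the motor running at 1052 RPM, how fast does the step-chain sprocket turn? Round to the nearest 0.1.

the motor → shaft 2 (belt, 308/332): 1052 ÷ 0.92771 = 1134 RPM
shaft 2 → shaft 3 (internal gear, 104/14): 1134 ÷ 7.4286 = 152.65 RPM
shaft 3 → shaft 4 (gear mesh, 24/86): 152.65 ÷ 0.27907 = 547 RPM
shaft 4 → the step-chain sprocket (gear mesh, 153/31): 547 ÷ 4.9355 = 110.83 RPM

110.8 RPM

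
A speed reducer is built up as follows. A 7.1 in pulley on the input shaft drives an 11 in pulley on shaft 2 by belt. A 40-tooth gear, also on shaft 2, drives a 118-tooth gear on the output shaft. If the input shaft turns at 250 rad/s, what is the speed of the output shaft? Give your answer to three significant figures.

54.7 rad/s

the input shaft → shaft 2 (belt, 11/7.1): 250 ÷ 1.5493 = 161.36 rad/s
shaft 2 → the output shaft (gear mesh, 118/40): 161.36 ÷ 2.95 = 54.7 rad/s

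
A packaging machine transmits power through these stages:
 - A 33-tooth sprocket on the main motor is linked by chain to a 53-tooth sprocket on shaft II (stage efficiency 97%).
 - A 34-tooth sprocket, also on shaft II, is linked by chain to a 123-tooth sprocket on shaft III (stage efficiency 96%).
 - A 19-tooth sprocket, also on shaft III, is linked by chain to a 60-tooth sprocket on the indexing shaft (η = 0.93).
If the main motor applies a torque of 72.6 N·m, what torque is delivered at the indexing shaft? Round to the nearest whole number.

1154 N·m

Chain: ratio = 53/33 = 1.6061; torque at shaft II = 72.6 × 1.6061 × 0.97 = 113.1 N·m.
Chain: ratio = 123/34 = 3.6176; torque at shaft III = 113.1 × 3.6176 × 0.96 = 392.8 N·m.
Chain: ratio = 60/19 = 3.1579; torque at the indexing shaft = 392.8 × 3.1579 × 0.93 = 1153.6 N·m.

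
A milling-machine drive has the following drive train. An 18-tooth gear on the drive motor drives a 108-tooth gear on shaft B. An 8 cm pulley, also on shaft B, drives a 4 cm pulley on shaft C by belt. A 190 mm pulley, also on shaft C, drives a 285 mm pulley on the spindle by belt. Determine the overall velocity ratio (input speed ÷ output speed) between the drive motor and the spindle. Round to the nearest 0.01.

Each stage contributes driven/driver: gear mesh 108/18 = 6, belt 4/8 = 0.5, belt 285/190 = 1.5.
Overall: 6 × 0.5 × 1.5 = 4.5.

4.50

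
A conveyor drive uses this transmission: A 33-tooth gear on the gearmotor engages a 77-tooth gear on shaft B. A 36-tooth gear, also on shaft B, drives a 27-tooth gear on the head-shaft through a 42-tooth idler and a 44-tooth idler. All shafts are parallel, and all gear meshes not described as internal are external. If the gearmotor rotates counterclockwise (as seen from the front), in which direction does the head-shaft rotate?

the gearmotor → shaft B: external mesh, 1 reversal → CW.
shaft B → the head-shaft: driver → idler → idler → driven is 3 external meshes, 3 reversals → CCW.
4 reversals in total — an even number — so the head-shaft turns the same way as the gearmotor.

counterclockwise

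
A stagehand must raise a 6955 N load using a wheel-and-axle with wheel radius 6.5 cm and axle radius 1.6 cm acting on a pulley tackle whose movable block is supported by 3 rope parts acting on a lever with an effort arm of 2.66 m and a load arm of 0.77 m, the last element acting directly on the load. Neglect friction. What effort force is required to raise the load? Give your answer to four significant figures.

Wheel-and-axle MA = R/r = 6.5/1.6 = 4.0625.
Block-and-tackle MA = number of supporting rope parts = 3.
Lever MA = effort arm / load arm = 2.66/0.77 = 3.4545.
Combined ideal MA = 4.0625 × 3 × 3.4545 = 42.102.
Effort = load / MA = 6955 / 42.102 = 165.19 N.

165.2 N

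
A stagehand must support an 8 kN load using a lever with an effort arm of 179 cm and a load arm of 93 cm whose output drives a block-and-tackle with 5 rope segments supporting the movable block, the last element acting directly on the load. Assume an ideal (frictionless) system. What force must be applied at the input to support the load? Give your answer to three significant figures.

0.831 kN

Lever MA = effort arm / load arm = 179/93 = 1.9247.
Block-and-tackle MA = number of supporting rope parts = 5.
Combined ideal MA = 1.9247 × 5 = 9.6237.
Effort = load / MA = 8 / 9.6237 = 0.83128 kN.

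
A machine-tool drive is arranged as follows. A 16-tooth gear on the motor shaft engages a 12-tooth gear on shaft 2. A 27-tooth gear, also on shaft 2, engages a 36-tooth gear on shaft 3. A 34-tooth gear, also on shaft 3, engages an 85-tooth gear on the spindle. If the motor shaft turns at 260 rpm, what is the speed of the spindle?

Gear mesh: ratio = 12/16 = 0.75, so shaft 2 turns at 260 / 0.75 = 346.67 rpm.
Gear mesh: ratio = 36/27 = 1.3333, so shaft 3 turns at 346.67 / 1.3333 = 260 rpm.
Gear mesh: ratio = 85/34 = 2.5, so the spindle turns at 260 / 2.5 = 104 rpm.

104 rpm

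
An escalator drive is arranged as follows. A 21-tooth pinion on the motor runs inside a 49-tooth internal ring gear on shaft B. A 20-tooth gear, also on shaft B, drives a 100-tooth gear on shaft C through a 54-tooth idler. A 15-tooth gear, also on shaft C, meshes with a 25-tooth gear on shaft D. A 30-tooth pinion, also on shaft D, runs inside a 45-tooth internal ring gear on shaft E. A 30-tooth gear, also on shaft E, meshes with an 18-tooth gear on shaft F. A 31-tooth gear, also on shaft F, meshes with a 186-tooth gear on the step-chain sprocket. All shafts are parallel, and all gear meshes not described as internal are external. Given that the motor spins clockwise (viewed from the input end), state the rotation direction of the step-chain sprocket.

anticlockwise

the motor → shaft B: internal mesh, same direction → CW.
shaft B → shaft C: driver → idler → driven is 2 external meshes, 2 reversals → CW.
shaft C → shaft D: external mesh, 1 reversal → CCW.
shaft D → shaft E: internal mesh, same direction → CCW.
shaft E → shaft F: external mesh, 1 reversal → CW.
shaft F → the step-chain sprocket: external mesh, 1 reversal → CCW.
5 reversals in total — an odd number — so the step-chain sprocket turns opposite to the motor.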